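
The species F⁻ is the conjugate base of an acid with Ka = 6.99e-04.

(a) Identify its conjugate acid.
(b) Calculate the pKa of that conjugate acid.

(a) The conjugate acid is formed by adding one H⁺ to F⁻, giving HF. (b) pKa = -log(Ka) = -log(6.99e-04) = 3.16.

Conjugate acid: HF; pK_a = 3.16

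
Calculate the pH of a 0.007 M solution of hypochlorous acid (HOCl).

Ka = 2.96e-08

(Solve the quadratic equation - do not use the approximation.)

x² + Ka×x - Ka×C = 0. Using quadratic formula: [H⁺] = 1.4380e-05

pH = 4.84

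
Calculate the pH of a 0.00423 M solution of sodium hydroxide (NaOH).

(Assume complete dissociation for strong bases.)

[OH⁻] = 0.00423 M for strong base. pOH = -log[OH⁻] = 2.37, pH = 14 - pOH

pH = 11.63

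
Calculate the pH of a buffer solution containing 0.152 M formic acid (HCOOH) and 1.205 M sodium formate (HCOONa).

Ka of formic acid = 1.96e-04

pKa = -log(1.96e-04) = 3.71. pH = pKa + log([A⁻]/[HA]) = 3.71 + log(1.205/0.152)

pH = 4.61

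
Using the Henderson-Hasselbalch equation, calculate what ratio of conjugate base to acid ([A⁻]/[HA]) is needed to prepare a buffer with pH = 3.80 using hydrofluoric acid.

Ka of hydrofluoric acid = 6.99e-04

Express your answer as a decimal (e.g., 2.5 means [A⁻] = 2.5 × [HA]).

pKa = -log(6.99e-04) = 3.1555. pH = pKa + log([A⁻]/[HA]), so log([A⁻]/[HA]) = pH − pKa = 3.80 − 3.1555 = 0.6445. [A⁻]/[HA] = 10^(0.6445) = 4.41

[A⁻]/[HA] = 4.41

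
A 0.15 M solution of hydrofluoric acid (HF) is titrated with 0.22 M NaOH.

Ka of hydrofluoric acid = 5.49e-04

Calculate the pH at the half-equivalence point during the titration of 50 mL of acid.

At half-equivalence [HA] = [A⁻], so Henderson-Hasselbalch gives pH = pKa = -log(5.49e-04) = 3.26.

pH = pKa = 3.26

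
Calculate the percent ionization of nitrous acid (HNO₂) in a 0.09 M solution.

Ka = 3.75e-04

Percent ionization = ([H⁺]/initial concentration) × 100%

Using Ka equilibrium: x² + Ka×x - Ka×C = 0. Solving: [H⁺] = 5.6250e-03. Percent = (5.6250e-03/0.09) × 100

Percent ionization = 6.25%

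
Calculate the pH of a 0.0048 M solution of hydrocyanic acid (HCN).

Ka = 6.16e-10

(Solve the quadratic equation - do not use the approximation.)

x² + Ka×x - Ka×C = 0. Using quadratic formula: [H⁺] = 1.7192e-06

pH = 5.76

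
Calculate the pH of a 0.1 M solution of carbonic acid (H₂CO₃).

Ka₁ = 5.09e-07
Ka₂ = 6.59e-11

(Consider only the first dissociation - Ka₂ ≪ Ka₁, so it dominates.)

First dissociation dominates. From Ka₁ = [H⁺][HA⁻]/[H₂A], x² + Ka₁·x − Ka₁·C = 0 with C = 0.1 M and Ka₁ = 5.09e-07. Solving: [H⁺] = (−Ka₁ + √(Ka₁² + 4·Ka₁·C)) / 2 = 2.2536e-04 M. pH = -log(2.2536e-04) = 3.65.

pH = 3.65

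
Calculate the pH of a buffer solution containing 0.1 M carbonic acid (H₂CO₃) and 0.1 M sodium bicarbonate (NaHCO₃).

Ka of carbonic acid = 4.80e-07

pKa = -log(4.80e-07) = 6.32. pH = pKa + log([A⁻]/[HA]) = 6.32 + log(0.1/0.1)

pH = 6.32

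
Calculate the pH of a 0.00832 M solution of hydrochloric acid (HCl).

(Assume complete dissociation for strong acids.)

[H⁺] = 0.00832 M for strong acid. pH = -log[H⁺] = -log(0.00832)

pH = 2.08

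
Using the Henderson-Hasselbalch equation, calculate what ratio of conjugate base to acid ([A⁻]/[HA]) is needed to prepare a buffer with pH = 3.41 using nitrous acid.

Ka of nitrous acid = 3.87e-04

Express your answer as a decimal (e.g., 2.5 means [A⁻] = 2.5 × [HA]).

pKa = -log(3.87e-04) = 3.4123. pH = pKa + log([A⁻]/[HA]), so log([A⁻]/[HA]) = pH − pKa = 3.41 − 3.4123 = -0.0023. [A⁻]/[HA] = 10^(-0.0023) = 0.995

[A⁻]/[HA] = 0.995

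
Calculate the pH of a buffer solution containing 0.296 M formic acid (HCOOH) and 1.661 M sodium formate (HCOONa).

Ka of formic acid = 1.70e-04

pKa = -log(1.70e-04) = 3.77. pH = pKa + log([A⁻]/[HA]) = 3.77 + log(1.661/0.296)

pH = 4.52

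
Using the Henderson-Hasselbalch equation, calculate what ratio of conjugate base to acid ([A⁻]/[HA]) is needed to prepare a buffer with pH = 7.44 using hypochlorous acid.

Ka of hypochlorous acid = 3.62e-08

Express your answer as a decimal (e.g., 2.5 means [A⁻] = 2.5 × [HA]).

pKa = -log(3.62e-08) = 7.4413. pH = pKa + log([A⁻]/[HA]), so log([A⁻]/[HA]) = pH − pKa = 7.44 − 7.4413 = -0.0013. [A⁻]/[HA] = 10^(-0.0013) = 0.997

[A⁻]/[HA] = 0.997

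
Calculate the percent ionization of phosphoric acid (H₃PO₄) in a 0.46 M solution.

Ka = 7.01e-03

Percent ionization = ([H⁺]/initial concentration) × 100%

Using Ka equilibrium: x² + Ka×x - Ka×C = 0. Solving: [H⁺] = 5.3389e-02. Percent = (5.3389e-02/0.46) × 100

Percent ionization = 11.6%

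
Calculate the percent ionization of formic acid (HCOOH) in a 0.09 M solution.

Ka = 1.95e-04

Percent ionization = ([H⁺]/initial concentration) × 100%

Using Ka equilibrium: x² + Ka×x - Ka×C = 0. Solving: [H⁺] = 4.0929e-03. Percent = (4.0929e-03/0.09) × 100

Percent ionization = 4.55%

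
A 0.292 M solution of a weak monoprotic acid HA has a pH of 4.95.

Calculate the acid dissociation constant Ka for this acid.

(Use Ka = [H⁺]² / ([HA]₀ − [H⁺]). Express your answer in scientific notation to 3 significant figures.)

[H⁺] = 10^(−pH) = 10^(−4.95) = 1.122e-05 M. For HA ⇌ H⁺ + A⁻, Ka = [H⁺][A⁻]/[HA] = [H⁺]² / ([HA]₀ − [H⁺]) = (1.122e-05)² / (0.292 − 1.122e-05) = 4.31e-10.

K_a = 4.31e-10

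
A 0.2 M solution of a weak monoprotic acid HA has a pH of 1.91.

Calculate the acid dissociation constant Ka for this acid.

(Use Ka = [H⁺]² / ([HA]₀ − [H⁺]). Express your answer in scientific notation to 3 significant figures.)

[H⁺] = 10^(−pH) = 10^(−1.91) = 1.230e-02 M. For HA ⇌ H⁺ + A⁻, Ka = [H⁺][A⁻]/[HA] = [H⁺]² / ([HA]₀ − [H⁺]) = (1.230e-02)² / (0.2 − 1.230e-02) = 8.06e-04.

K_a = 8.06e-04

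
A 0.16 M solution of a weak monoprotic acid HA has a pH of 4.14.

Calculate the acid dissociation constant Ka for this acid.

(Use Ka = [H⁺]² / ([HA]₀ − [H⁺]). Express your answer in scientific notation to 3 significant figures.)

[H⁺] = 10^(−pH) = 10^(−4.14) = 7.244e-05 M. For HA ⇌ H⁺ + A⁻, Ka = [H⁺][A⁻]/[HA] = [H⁺]² / ([HA]₀ − [H⁺]) = (7.244e-05)² / (0.16 − 7.244e-05) = 3.28e-08.

K_a = 3.28e-08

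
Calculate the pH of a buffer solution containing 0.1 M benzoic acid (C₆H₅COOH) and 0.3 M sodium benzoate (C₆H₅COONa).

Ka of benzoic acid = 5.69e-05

pKa = -log(5.69e-05) = 4.24. pH = pKa + log([A⁻]/[HA]) = 4.24 + log(0.3/0.1)

pH = 4.72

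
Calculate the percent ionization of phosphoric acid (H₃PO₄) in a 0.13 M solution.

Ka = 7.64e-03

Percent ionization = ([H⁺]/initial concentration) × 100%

Using Ka equilibrium: x² + Ka×x - Ka×C = 0. Solving: [H⁺] = 2.7926e-02. Percent = (2.7926e-02/0.13) × 100

Percent ionization = 21.5%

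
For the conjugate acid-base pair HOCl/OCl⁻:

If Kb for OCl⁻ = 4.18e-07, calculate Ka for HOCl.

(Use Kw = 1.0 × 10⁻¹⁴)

For a conjugate pair Ka × Kb = Kw, so Ka = Kw/Kb = 1.0 × 10⁻¹⁴ / 4.18e-07 = 2.39e-08.

K_a = 2.39e-08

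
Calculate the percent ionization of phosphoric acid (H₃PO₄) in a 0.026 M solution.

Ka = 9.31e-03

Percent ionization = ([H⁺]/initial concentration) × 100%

Using Ka equilibrium: x² + Ka×x - Ka×C = 0. Solving: [H⁺] = 1.1585e-02. Percent = (1.1585e-02/0.026) × 100

Percent ionization = 44.6%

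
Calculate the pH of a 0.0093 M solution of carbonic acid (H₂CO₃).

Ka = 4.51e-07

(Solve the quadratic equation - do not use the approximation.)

x² + Ka×x - Ka×C = 0. Using quadratic formula: [H⁺] = 6.4538e-05

pH = 4.19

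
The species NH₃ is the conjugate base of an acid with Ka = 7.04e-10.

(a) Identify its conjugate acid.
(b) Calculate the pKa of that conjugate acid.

(a) The conjugate acid is formed by adding one H⁺ to NH₃, giving NH₄⁺. (b) pKa = -log(Ka) = -log(7.04e-10) = 9.15.

Conjugate acid: NH₄⁺; pK_a = 9.15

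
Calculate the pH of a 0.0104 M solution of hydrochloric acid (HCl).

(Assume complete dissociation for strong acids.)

[H⁺] = 0.0104 M for strong acid. pH = -log[H⁺] = -log(0.0104)

pH = 1.98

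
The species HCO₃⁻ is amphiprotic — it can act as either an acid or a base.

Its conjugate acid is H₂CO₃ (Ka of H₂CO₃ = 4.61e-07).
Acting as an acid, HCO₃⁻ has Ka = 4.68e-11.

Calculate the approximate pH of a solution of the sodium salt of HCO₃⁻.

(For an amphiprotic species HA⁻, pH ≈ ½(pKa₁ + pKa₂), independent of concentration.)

pKa₁ = -log(4.61e-07) = 6.34; pKa₂ = -log(4.68e-11) = 10.33. For an amphiprotic species, pH ≈ ½(pKa₁ + pKa₂) = ½(6.34 + 10.33) = 8.33.

pH = 8.33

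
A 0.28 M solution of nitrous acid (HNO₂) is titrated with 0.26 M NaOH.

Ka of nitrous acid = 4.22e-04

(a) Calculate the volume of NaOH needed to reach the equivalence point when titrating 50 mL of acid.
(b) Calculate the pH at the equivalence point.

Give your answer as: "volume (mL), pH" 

moles acid = 0.28 × 50/1000 = 0.014 mol; V_base = moles/0.26 × 1000 = 53.8 mL. At equivalence only the conjugate base is present: [A⁻] = 0.014/0.104 = 1.3481e-01 M. Kb = Kw/Ka = 2.37e-11; [OH⁻] = √(Kb × [A⁻]) = 1.7874e-06; pOH = 5.75; pH = 14 - pOH = 8.25.

V = 53.8 mL, pH = 8.25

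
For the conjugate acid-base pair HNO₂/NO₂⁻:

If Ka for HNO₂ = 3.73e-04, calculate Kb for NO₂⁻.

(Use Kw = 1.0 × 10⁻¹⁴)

For a conjugate pair Ka × Kb = Kw, so Kb = Kw/Ka = 1.0 × 10⁻¹⁴ / 3.73e-04 = 2.68e-11.

K_b = 2.68e-11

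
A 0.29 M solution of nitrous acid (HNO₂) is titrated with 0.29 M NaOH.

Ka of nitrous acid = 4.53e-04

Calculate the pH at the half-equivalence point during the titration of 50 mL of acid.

At half-equivalence [HA] = [A⁻], so Henderson-Hasselbalch gives pH = pKa = -log(4.53e-04) = 3.34.

pH = pKa = 3.34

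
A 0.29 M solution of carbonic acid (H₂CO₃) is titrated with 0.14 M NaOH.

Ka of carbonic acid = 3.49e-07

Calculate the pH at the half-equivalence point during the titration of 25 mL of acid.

At half-equivalence [HA] = [A⁻], so Henderson-Hasselbalch gives pH = pKa = -log(3.49e-07) = 6.46.

pH = pKa = 6.46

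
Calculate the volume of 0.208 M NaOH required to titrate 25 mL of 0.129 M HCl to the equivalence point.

At equivalence: moles acid = moles base. moles HCl = 0.129 × 25/1000 = 0.003225 mol. V_base = moles / 0.208 × 1000 = 15.5 mL.

V_{base} = 15.5 mL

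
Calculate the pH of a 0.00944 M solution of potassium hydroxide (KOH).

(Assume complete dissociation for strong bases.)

[OH⁻] = 0.00944 M for strong base. pOH = -log[OH⁻] = 2.03, pH = 14 - pOH

pH = 11.97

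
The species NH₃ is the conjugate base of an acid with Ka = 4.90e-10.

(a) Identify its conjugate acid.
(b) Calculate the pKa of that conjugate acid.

(a) The conjugate acid is formed by adding one H⁺ to NH₃, giving NH₄⁺. (b) pKa = -log(Ka) = -log(4.90e-10) = 9.31.

Conjugate acid: NH₄⁺; pK_a = 9.31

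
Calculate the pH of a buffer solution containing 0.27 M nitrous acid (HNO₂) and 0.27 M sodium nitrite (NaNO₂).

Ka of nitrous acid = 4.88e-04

pKa = -log(4.88e-04) = 3.31. pH = pKa + log([A⁻]/[HA]) = 3.31 + log(0.27/0.27)

pH = 3.31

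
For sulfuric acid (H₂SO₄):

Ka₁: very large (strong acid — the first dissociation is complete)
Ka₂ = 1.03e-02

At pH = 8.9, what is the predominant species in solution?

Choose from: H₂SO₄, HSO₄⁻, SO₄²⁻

The first dissociation is complete, so H₂SO₄ itself is never the predominant species in water; pKa₂ = -log(1.03e-02) = 1.99. For a polyprotic acid the predominant species crosses at each pKa: below pKa_n the protonated form dominates, above it the deprotonated form does. At pH = 8.9, the predominant species is SO₄²⁻.

SO₄²⁻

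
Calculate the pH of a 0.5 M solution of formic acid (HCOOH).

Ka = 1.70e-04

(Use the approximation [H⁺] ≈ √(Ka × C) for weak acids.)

[H⁺] = √(Ka × C) = √(1.70e-04 × 0.5) = 9.2195e-03. pH = -log(9.2195e-03)

pH = 2.04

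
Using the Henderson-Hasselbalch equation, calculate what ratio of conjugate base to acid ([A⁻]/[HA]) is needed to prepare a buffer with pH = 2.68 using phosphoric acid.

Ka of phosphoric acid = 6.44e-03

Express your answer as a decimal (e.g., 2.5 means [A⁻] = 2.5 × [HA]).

pKa = -log(6.44e-03) = 2.1911. pH = pKa + log([A⁻]/[HA]), so log([A⁻]/[HA]) = pH − pKa = 2.68 − 2.1911 = 0.4889. [A⁻]/[HA] = 10^(0.4889) = 3.08

[A⁻]/[HA] = 3.08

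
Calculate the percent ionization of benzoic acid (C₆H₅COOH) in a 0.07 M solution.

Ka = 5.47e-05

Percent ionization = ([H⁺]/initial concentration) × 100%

Using Ka equilibrium: x² + Ka×x - Ka×C = 0. Solving: [H⁺] = 1.9296e-03. Percent = (1.9296e-03/0.07) × 100

Percent ionization = 2.76%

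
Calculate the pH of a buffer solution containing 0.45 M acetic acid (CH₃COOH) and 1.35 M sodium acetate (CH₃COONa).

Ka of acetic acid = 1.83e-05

pKa = -log(1.83e-05) = 4.74. pH = pKa + log([A⁻]/[HA]) = 4.74 + log(1.35/0.45)

pH = 5.21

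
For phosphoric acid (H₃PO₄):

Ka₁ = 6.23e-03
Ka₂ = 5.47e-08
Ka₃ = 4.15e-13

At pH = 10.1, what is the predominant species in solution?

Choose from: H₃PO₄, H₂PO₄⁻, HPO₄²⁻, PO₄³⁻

pKa₁ = 2.21, pKa₂ = 7.26, pKa₃ = 12.38. For a polyprotic acid the predominant species crosses at each pKa: below pKa_n the protonated form dominates, above it the deprotonated form does. At pH = 10.1, the predominant species is HPO₄²⁻.

HPO₄²⁻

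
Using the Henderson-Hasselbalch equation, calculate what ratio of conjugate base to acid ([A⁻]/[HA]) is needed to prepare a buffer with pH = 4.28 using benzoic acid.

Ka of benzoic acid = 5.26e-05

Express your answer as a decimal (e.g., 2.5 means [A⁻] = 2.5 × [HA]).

pKa = -log(5.26e-05) = 4.2790. pH = pKa + log([A⁻]/[HA]), so log([A⁻]/[HA]) = pH − pKa = 4.28 − 4.2790 = 0.0010. [A⁻]/[HA] = 10^(0.0010) = 1.00

[A⁻]/[HA] = 1.00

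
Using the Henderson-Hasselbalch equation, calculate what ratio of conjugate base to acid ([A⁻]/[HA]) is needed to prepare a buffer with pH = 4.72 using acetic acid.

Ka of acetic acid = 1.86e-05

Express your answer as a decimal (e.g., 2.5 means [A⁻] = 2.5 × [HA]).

pKa = -log(1.86e-05) = 4.7305. pH = pKa + log([A⁻]/[HA]), so log([A⁻]/[HA]) = pH − pKa = 4.72 − 4.7305 = -0.0105. [A⁻]/[HA] = 10^(-0.0105) = 0.976

[A⁻]/[HA] = 0.976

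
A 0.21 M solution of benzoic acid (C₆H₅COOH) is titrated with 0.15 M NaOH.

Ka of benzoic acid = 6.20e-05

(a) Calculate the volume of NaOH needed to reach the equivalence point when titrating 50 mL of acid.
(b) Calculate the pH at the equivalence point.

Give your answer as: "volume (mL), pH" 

moles acid = 0.21 × 50/1000 = 0.0105 mol; V_base = moles/0.15 × 1000 = 70.0 mL. At equivalence only the conjugate base is present: [A⁻] = 0.0105/0.120 = 8.7500e-02 M. Kb = Kw/Ka = 1.61e-10; [OH⁻] = √(Kb × [A⁻]) = 3.7567e-06; pOH = 5.43; pH = 14 - pOH = 8.57.

V = 70.0 mL, pH = 8.57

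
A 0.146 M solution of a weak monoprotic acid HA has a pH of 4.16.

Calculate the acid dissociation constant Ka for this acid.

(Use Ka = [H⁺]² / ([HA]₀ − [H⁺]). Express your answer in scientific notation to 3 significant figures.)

[H⁺] = 10^(−pH) = 10^(−4.16) = 6.918e-05 M. For HA ⇌ H⁺ + A⁻, Ka = [H⁺][A⁻]/[HA] = [H⁺]² / ([HA]₀ − [H⁺]) = (6.918e-05)² / (0.146 − 6.918e-05) = 3.28e-08.

K_a = 3.28e-08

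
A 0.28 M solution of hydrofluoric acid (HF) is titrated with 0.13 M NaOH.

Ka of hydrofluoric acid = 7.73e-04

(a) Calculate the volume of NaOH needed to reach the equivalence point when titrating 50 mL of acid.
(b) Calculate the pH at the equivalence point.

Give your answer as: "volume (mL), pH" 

moles acid = 0.28 × 50/1000 = 0.014 mol; V_base = moles/0.13 × 1000 = 107.7 mL. At equivalence only the conjugate base is present: [A⁻] = 0.014/0.158 = 8.8780e-02 M. Kb = Kw/Ka = 1.29e-11; [OH⁻] = √(Kb × [A⁻]) = 1.0717e-06; pOH = 5.97; pH = 14 - pOH = 8.03.

V = 107.7 mL, pH = 8.03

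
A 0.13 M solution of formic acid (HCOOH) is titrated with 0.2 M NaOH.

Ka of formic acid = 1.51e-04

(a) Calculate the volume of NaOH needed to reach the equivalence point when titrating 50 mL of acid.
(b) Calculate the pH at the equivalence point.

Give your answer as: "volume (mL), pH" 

moles acid = 0.13 × 50/1000 = 0.0065 mol; V_base = moles/0.2 × 1000 = 32.5 mL. At equivalence only the conjugate base is present: [A⁻] = 0.0065/0.083 = 7.8788e-02 M. Kb = Kw/Ka = 6.62e-11; [OH⁻] = √(Kb × [A⁻]) = 2.2842e-06; pOH = 5.64; pH = 14 - pOH = 8.36.

V = 32.5 mL, pH = 8.36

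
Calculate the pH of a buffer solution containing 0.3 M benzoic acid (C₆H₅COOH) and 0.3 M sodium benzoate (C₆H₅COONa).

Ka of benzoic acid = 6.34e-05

pKa = -log(6.34e-05) = 4.20. pH = pKa + log([A⁻]/[HA]) = 4.20 + log(0.3/0.3)

pH = 4.20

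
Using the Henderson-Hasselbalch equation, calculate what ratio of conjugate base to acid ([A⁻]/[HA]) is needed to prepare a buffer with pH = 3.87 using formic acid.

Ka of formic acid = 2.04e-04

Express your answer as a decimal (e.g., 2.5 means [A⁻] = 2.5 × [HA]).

pKa = -log(2.04e-04) = 3.6904. pH = pKa + log([A⁻]/[HA]), so log([A⁻]/[HA]) = pH − pKa = 3.87 − 3.6904 = 0.1796. [A⁻]/[HA] = 10^(0.1796) = 1.51

[A⁻]/[HA] = 1.51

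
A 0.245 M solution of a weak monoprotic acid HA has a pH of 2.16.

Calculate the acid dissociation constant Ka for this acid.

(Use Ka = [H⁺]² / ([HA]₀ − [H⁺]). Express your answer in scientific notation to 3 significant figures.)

[H⁺] = 10^(−pH) = 10^(−2.16) = 6.918e-03 M. For HA ⇌ H⁺ + A⁻, Ka = [H⁺][A⁻]/[HA] = [H⁺]² / ([HA]₀ − [H⁺]) = (6.918e-03)² / (0.245 − 6.918e-03) = 2.01e-04.

K_a = 2.01e-04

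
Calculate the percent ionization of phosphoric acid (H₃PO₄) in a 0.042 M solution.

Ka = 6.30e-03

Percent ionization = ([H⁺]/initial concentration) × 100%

Using Ka equilibrium: x² + Ka×x - Ka×C = 0. Solving: [H⁺] = 1.3419e-02. Percent = (1.3419e-02/0.042) × 100

Percent ionization = 31.9%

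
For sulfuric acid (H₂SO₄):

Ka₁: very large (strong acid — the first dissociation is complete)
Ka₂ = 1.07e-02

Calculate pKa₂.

pKa₂ = -log(Ka₂) = -log(1.07e-02) = 1.97.

pK_{a2} = 1.97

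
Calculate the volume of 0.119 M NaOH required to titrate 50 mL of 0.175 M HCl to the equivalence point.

At equivalence: moles acid = moles base. moles HCl = 0.175 × 50/1000 = 0.00875 mol. V_base = moles / 0.119 × 1000 = 73.5 mL.

V_{base} = 73.5 mL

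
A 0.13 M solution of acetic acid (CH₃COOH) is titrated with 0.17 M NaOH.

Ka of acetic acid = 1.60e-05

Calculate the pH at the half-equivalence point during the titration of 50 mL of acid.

At half-equivalence [HA] = [A⁻], so Henderson-Hasselbalch gives pH = pKa = -log(1.60e-05) = 4.80.

pH = pKa = 4.80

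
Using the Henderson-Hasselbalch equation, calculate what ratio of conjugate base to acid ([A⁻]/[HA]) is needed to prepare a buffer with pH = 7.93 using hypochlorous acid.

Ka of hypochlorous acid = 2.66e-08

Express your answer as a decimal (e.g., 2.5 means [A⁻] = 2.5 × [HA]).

pKa = -log(2.66e-08) = 7.5751. pH = pKa + log([A⁻]/[HA]), so log([A⁻]/[HA]) = pH − pKa = 7.93 − 7.5751 = 0.3549. [A⁻]/[HA] = 10^(0.3549) = 2.26

[A⁻]/[HA] = 2.26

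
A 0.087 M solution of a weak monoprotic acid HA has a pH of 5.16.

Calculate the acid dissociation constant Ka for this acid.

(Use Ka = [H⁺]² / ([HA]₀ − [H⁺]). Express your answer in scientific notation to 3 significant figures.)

[H⁺] = 10^(−pH) = 10^(−5.16) = 6.918e-06 M. For HA ⇌ H⁺ + A⁻, Ka = [H⁺][A⁻]/[HA] = [H⁺]² / ([HA]₀ − [H⁺]) = (6.918e-06)² / (0.087 − 6.918e-06) = 5.50e-10.

K_a = 5.50e-10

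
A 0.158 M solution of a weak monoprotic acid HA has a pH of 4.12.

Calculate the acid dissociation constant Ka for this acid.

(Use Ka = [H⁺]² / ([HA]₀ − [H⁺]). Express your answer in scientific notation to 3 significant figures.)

[H⁺] = 10^(−pH) = 10^(−4.12) = 7.586e-05 M. For HA ⇌ H⁺ + A⁻, Ka = [H⁺][A⁻]/[HA] = [H⁺]² / ([HA]₀ − [H⁺]) = (7.586e-05)² / (0.158 − 7.586e-05) = 3.64e-08.

K_a = 3.64e-08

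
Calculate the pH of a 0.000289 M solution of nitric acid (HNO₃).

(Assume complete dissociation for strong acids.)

[H⁺] = 0.000289 M for strong acid. pH = -log[H⁺] = -log(0.000289)

pH = 3.54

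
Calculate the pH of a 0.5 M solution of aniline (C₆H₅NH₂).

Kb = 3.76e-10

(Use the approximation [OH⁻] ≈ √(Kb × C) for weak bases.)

[OH⁻] = √(Kb × C) = √(3.76e-10 × 0.5) = 1.3711e-05. pOH = 4.86, pH = 14 - pOH

pH = 9.14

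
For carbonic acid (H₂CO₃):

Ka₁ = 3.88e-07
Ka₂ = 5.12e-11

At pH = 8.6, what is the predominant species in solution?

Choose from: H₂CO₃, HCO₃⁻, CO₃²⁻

pKa₁ = 6.41, pKa₂ = 10.29. For a polyprotic acid the predominant species crosses at each pKa: below pKa_n the protonated form dominates, above it the deprotonated form does. At pH = 8.6, the predominant species is HCO₃⁻.

HCO₃⁻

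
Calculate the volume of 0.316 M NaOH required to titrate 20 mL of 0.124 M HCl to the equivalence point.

At equivalence: moles acid = moles base. moles HCl = 0.124 × 20/1000 = 0.00248 mol. V_base = moles / 0.316 × 1000 = 7.8 mL.

V_{base} = 7.8 mL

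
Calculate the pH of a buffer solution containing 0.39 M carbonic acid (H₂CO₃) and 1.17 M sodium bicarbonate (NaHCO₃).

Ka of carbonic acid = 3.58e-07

pKa = -log(3.58e-07) = 6.45. pH = pKa + log([A⁻]/[HA]) = 6.45 + log(1.17/0.39)

pH = 6.92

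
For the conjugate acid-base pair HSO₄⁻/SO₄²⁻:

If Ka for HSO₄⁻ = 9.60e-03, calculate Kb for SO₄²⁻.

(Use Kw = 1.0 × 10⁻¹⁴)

For a conjugate pair Ka × Kb = Kw, so Kb = Kw/Ka = 1.0 × 10⁻¹⁴ / 9.60e-03 = 1.04e-12.

K_b = 1.04e-12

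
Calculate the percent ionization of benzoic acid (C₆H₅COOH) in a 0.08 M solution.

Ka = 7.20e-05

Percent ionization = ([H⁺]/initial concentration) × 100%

Using Ka equilibrium: x² + Ka×x - Ka×C = 0. Solving: [H⁺] = 2.3643e-03. Percent = (2.3643e-03/0.08) × 100

Percent ionization = 2.96%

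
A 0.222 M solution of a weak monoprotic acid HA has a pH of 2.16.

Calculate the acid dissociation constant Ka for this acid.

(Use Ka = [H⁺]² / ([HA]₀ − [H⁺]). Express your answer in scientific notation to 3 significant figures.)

[H⁺] = 10^(−pH) = 10^(−2.16) = 6.918e-03 M. For HA ⇌ H⁺ + A⁻, Ka = [H⁺][A⁻]/[HA] = [H⁺]² / ([HA]₀ − [H⁺]) = (6.918e-03)² / (0.222 − 6.918e-03) = 2.23e-04.

K_a = 2.23e-04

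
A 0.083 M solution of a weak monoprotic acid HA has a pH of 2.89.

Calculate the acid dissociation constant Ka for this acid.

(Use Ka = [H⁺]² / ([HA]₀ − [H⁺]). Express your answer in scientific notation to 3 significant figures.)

[H⁺] = 10^(−pH) = 10^(−2.89) = 1.288e-03 M. For HA ⇌ H⁺ + A⁻, Ka = [H⁺][A⁻]/[HA] = [H⁺]² / ([HA]₀ − [H⁺]) = (1.288e-03)² / (0.083 − 1.288e-03) = 2.03e-05.

K_a = 2.03e-05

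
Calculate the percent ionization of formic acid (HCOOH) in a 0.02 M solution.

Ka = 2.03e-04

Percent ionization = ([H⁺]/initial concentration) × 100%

Using Ka equilibrium: x² + Ka×x - Ka×C = 0. Solving: [H⁺] = 1.9160e-03. Percent = (1.9160e-03/0.02) × 100

Percent ionization = 9.58%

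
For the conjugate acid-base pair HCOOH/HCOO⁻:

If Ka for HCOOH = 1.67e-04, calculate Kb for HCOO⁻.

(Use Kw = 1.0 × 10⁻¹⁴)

For a conjugate pair Ka × Kb = Kw, so Kb = Kw/Ka = 1.0 × 10⁻¹⁴ / 1.67e-04 = 5.99e-11.

K_b = 5.99e-11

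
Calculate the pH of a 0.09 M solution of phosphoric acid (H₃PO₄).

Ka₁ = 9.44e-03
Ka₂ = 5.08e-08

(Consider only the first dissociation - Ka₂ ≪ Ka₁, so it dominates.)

First dissociation dominates. From Ka₁ = [H⁺][HA⁻]/[H₂A], x² + Ka₁·x − Ka₁·C = 0 with C = 0.09 M and Ka₁ = 9.44e-03. Solving: [H⁺] = (−Ka₁ + √(Ka₁² + 4·Ka₁·C)) / 2 = 2.4808e-02 M. pH = -log(2.4808e-02) = 1.61.

pH = 1.61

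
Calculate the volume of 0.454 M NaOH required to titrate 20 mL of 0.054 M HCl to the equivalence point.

At equivalence: moles acid = moles base. moles HCl = 0.054 × 20/1000 = 0.00108 mol. V_base = moles / 0.454 × 1000 = 2.4 mL.

V_{base} = 2.4 mL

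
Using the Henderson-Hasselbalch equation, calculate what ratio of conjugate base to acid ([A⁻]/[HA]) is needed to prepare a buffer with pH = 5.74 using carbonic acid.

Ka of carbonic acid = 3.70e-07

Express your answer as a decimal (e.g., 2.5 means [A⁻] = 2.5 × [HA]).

pKa = -log(3.70e-07) = 6.4318. pH = pKa + log([A⁻]/[HA]), so log([A⁻]/[HA]) = pH − pKa = 5.74 − 6.4318 = -0.6918. [A⁻]/[HA] = 10^(-0.6918) = 0.203

[A⁻]/[HA] = 0.203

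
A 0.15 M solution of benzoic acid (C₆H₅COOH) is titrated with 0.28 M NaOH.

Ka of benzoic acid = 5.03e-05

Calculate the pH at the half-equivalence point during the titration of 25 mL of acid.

At half-equivalence [HA] = [A⁻], so Henderson-Hasselbalch gives pH = pKa = -log(5.03e-05) = 4.30.

pH = pKa = 4.30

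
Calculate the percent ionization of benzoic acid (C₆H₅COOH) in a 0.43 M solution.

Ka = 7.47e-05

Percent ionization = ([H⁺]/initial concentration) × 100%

Using Ka equilibrium: x² + Ka×x - Ka×C = 0. Solving: [H⁺] = 5.6303e-03. Percent = (5.6303e-03/0.43) × 100

Percent ionization = 1.31%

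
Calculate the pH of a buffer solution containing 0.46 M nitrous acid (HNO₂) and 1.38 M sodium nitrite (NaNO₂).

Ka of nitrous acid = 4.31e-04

pKa = -log(4.31e-04) = 3.37. pH = pKa + log([A⁻]/[HA]) = 3.37 + log(1.38/0.46)

pH = 3.84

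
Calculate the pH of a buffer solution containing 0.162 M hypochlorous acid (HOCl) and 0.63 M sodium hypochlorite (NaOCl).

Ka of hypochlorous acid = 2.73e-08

pKa = -log(2.73e-08) = 7.56. pH = pKa + log([A⁻]/[HA]) = 7.56 + log(0.63/0.162)

pH = 8.15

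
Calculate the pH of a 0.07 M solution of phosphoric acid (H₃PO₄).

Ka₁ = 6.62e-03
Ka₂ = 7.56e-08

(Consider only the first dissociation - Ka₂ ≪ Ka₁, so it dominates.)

First dissociation dominates. From Ka₁ = [H⁺][HA⁻]/[H₂A], x² + Ka₁·x − Ka₁·C = 0 with C = 0.07 M and Ka₁ = 6.62e-03. Solving: [H⁺] = (−Ka₁ + √(Ka₁² + 4·Ka₁·C)) / 2 = 1.8470e-02 M. pH = -log(1.8470e-02) = 1.73.

pH = 1.73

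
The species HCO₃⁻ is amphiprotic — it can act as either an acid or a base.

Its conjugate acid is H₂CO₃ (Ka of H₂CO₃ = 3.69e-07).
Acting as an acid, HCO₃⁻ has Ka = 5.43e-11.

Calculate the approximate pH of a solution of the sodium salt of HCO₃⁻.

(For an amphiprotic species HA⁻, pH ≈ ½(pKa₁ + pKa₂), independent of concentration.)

pKa₁ = -log(3.69e-07) = 6.43; pKa₂ = -log(5.43e-11) = 10.27. For an amphiprotic species, pH ≈ ½(pKa₁ + pKa₂) = ½(6.43 + 10.27) = 8.35.

pH = 8.35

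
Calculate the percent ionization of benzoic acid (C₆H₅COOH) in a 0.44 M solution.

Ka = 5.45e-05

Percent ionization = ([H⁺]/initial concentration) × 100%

Using Ka equilibrium: x² + Ka×x - Ka×C = 0. Solving: [H⁺] = 4.8698e-03. Percent = (4.8698e-03/0.44) × 100

Percent ionization = 1.11%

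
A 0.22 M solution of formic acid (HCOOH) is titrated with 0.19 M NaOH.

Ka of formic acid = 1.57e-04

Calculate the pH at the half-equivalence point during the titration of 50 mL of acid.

At half-equivalence [HA] = [A⁻], so Henderson-Hasselbalch gives pH = pKa = -log(1.57e-04) = 3.80.

pH = pKa = 3.80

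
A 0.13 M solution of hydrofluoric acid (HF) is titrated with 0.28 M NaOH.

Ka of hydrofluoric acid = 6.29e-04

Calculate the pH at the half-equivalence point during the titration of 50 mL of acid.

At half-equivalence [HA] = [A⁻], so Henderson-Hasselbalch gives pH = pKa = -log(6.29e-04) = 3.20.

pH = pKa = 3.20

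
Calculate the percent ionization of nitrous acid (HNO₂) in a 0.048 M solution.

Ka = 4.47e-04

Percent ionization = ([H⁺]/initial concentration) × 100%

Using Ka equilibrium: x² + Ka×x - Ka×C = 0. Solving: [H⁺] = 4.4140e-03. Percent = (4.4140e-03/0.048) × 100

Percent ionization = 9.2%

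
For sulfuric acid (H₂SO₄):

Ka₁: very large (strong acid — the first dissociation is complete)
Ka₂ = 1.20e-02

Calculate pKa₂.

pKa₂ = -log(Ka₂) = -log(1.20e-02) = 1.92.

pK_{a2} = 1.92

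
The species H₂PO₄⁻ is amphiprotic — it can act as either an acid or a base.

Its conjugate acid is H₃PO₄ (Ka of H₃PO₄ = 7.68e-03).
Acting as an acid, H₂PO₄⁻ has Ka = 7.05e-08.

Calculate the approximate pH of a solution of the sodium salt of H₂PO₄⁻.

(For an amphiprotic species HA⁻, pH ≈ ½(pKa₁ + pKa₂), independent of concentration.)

pKa₁ = -log(7.68e-03) = 2.11; pKa₂ = -log(7.05e-08) = 7.15. For an amphiprotic species, pH ≈ ½(pKa₁ + pKa₂) = ½(2.11 + 7.15) = 4.63.

pH = 4.63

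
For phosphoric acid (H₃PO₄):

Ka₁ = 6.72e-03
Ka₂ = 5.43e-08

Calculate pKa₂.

pKa₂ = -log(Ka₂) = -log(5.43e-08) = 7.27.

pK_{a2} = 7.27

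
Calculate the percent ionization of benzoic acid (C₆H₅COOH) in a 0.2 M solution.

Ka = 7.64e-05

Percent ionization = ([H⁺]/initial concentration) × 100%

Using Ka equilibrium: x² + Ka×x - Ka×C = 0. Solving: [H⁺] = 3.8710e-03. Percent = (3.8710e-03/0.2) × 100

Percent ionization = 1.94%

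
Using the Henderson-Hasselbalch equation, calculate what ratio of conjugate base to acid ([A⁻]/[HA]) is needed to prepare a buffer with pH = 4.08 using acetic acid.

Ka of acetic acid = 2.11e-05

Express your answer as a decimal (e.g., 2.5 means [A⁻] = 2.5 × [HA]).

pKa = -log(2.11e-05) = 4.6757. pH = pKa + log([A⁻]/[HA]), so log([A⁻]/[HA]) = pH − pKa = 4.08 − 4.6757 = -0.5957. [A⁻]/[HA] = 10^(-0.5957) = 0.254

[A⁻]/[HA] = 0.254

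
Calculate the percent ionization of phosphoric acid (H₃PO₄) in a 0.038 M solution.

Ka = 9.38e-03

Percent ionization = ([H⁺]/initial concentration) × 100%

Using Ka equilibrium: x² + Ka×x - Ka×C = 0. Solving: [H⁺] = 1.4763e-02. Percent = (1.4763e-02/0.038) × 100

Percent ionization = 38.9%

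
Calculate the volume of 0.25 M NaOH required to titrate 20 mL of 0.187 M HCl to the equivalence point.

At equivalence: moles acid = moles base. moles HCl = 0.187 × 20/1000 = 0.00374 mol. V_base = moles / 0.25 × 1000 = 15.0 mL.

V_{base} = 15.0 mL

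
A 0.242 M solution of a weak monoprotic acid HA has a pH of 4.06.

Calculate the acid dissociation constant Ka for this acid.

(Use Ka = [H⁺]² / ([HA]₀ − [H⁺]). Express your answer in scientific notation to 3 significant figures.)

[H⁺] = 10^(−pH) = 10^(−4.06) = 8.710e-05 M. For HA ⇌ H⁺ + A⁻, Ka = [H⁺][A⁻]/[HA] = [H⁺]² / ([HA]₀ − [H⁺]) = (8.710e-05)² / (0.242 − 8.710e-05) = 3.14e-08.

K_a = 3.14e-08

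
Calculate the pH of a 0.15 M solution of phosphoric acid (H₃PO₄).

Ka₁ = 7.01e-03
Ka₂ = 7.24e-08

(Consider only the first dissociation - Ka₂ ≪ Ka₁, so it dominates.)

First dissociation dominates. From Ka₁ = [H⁺][HA⁻]/[H₂A], x² + Ka₁·x − Ka₁·C = 0 with C = 0.15 M and Ka₁ = 7.01e-03. Solving: [H⁺] = (−Ka₁ + √(Ka₁² + 4·Ka₁·C)) / 2 = 2.9111e-02 M. pH = -log(2.9111e-02) = 1.54.

pH = 1.54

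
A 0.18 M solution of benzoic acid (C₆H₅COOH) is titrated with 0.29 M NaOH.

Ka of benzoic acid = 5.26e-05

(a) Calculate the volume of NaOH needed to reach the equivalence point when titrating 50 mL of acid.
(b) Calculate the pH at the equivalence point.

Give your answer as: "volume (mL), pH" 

moles acid = 0.18 × 50/1000 = 0.009 mol; V_base = moles/0.29 × 1000 = 31.0 mL. At equivalence only the conjugate base is present: [A⁻] = 0.009/0.081 = 1.1106e-01 M. Kb = Kw/Ka = 1.90e-10; [OH⁻] = √(Kb × [A⁻]) = 4.5951e-06; pOH = 5.34; pH = 14 - pOH = 8.66.

V = 31.0 mL, pH = 8.66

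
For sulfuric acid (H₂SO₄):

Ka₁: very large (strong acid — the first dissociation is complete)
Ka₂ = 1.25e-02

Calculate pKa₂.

pKa₂ = -log(Ka₂) = -log(1.25e-02) = 1.90.

pK_{a2} = 1.90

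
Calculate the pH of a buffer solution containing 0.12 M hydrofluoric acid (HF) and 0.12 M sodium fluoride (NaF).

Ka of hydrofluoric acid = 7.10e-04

pKa = -log(7.10e-04) = 3.15. pH = pKa + log([A⁻]/[HA]) = 3.15 + log(0.12/0.12)

pH = 3.15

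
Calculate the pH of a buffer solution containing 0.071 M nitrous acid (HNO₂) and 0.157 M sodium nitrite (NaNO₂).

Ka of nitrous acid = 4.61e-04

pKa = -log(4.61e-04) = 3.34. pH = pKa + log([A⁻]/[HA]) = 3.34 + log(0.157/0.071)

pH = 3.68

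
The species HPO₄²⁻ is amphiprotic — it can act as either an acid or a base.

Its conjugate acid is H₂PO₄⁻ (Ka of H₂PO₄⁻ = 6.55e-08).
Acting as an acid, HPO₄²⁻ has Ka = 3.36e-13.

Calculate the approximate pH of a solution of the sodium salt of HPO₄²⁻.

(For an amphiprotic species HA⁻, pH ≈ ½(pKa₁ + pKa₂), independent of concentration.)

pKa₁ = -log(6.55e-08) = 7.18; pKa₂ = -log(3.36e-13) = 12.47. For an amphiprotic species, pH ≈ ½(pKa₁ + pKa₂) = ½(7.18 + 12.47) = 9.83.

pH = 9.83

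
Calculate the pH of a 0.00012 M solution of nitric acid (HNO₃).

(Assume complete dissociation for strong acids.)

[H⁺] = 0.00012 M for strong acid. pH = -log[H⁺] = -log(0.00012)

pH = 3.92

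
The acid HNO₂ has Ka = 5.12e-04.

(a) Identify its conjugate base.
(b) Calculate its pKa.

(a) The conjugate base is formed by removing one H⁺ from HNO₂, giving NO₂⁻. (b) pKa = -log(Ka) = -log(5.12e-04) = 3.29.

Conjugate base: NO₂⁻; pK_a = 3.29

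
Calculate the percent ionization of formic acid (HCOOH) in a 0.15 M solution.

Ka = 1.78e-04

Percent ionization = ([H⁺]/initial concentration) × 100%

Using Ka equilibrium: x² + Ka×x - Ka×C = 0. Solving: [H⁺] = 5.0790e-03. Percent = (5.0790e-03/0.15) × 100

Percent ionization = 3.39%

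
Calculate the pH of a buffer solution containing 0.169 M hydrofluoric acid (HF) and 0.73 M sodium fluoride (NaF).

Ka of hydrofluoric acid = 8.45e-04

pKa = -log(8.45e-04) = 3.07. pH = pKa + log([A⁻]/[HA]) = 3.07 + log(0.73/0.169)

pH = 3.71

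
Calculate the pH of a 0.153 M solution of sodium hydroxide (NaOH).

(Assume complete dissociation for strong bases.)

[OH⁻] = 0.153 M for strong base. pOH = -log[OH⁻] = 0.82, pH = 14 - pOH

pH = 13.18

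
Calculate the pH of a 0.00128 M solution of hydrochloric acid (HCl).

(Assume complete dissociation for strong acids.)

[H⁺] = 0.00128 M for strong acid. pH = -log[H⁺] = -log(0.00128)

pH = 2.89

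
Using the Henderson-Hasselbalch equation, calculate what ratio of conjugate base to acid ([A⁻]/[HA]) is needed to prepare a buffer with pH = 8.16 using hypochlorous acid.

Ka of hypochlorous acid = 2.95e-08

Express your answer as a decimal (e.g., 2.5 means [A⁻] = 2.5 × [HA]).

pKa = -log(2.95e-08) = 7.5302. pH = pKa + log([A⁻]/[HA]), so log([A⁻]/[HA]) = pH − pKa = 8.16 − 7.5302 = 0.6298. [A⁻]/[HA] = 10^(0.6298) = 4.26

[A⁻]/[HA] = 4.26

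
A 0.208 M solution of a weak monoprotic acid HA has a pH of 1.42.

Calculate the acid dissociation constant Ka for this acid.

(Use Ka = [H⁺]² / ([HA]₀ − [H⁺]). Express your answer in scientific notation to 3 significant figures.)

[H⁺] = 10^(−pH) = 10^(−1.42) = 3.802e-02 M. For HA ⇌ H⁺ + A⁻, Ka = [H⁺][A⁻]/[HA] = [H⁺]² / ([HA]₀ − [H⁺]) = (3.802e-02)² / (0.208 − 3.802e-02) = 8.50e-03.

K_a = 8.50e-03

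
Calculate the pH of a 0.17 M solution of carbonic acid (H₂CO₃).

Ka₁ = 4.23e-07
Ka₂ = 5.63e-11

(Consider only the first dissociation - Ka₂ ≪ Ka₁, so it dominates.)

First dissociation dominates. From Ka₁ = [H⁺][HA⁻]/[H₂A], x² + Ka₁·x − Ka₁·C = 0 with C = 0.17 M and Ka₁ = 4.23e-07. Solving: [H⁺] = (−Ka₁ + √(Ka₁² + 4·Ka₁·C)) / 2 = 2.6795e-04 M. pH = -log(2.6795e-04) = 3.57.

pH = 3.57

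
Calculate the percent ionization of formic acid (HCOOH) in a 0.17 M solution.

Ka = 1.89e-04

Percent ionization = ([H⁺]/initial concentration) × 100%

Using Ka equilibrium: x² + Ka×x - Ka×C = 0. Solving: [H⁺] = 5.5746e-03. Percent = (5.5746e-03/0.17) × 100

Percent ionization = 3.28%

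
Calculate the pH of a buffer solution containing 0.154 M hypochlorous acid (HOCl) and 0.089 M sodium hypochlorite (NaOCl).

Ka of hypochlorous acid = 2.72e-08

pKa = -log(2.72e-08) = 7.57. pH = pKa + log([A⁻]/[HA]) = 7.57 + log(0.089/0.154)

pH = 7.33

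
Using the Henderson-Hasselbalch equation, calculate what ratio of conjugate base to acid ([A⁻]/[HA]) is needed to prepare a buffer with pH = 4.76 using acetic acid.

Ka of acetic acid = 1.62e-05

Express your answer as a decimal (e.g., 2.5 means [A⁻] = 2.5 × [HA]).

pKa = -log(1.62e-05) = 4.7905. pH = pKa + log([A⁻]/[HA]), so log([A⁻]/[HA]) = pH − pKa = 4.76 − 4.7905 = -0.0305. [A⁻]/[HA] = 10^(-0.0305) = 0.932

[A⁻]/[HA] = 0.932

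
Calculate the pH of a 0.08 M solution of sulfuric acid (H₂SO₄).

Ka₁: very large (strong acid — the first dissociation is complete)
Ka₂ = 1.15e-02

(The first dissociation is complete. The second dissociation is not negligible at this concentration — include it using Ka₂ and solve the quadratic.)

First dissociation is complete: [H⁺]₀ = [HSO₄⁻]₀ = C = 0.08 M. Second dissociation HSO₄⁻ ⇌ H⁺ + SO₄²⁻: let x = [SO₄²⁻]. Ka₂ = (C + x)·x / (C − x) = 1.15e-02 → x² + (C + Ka₂)·x − Ka₂·C = 0 → x² + 0.09150·x − 9.200e-04 = 0. x = (−0.09150 + √(0.09150² + 4 × 9.200e-04)) / 2 = 9.1414e-03 M. [H⁺] = C + x = 0.08 + 9.1414e-03 = 8.9141e-02 M. pH = -log(8.9141e-02) = 1.05.

pH = 1.05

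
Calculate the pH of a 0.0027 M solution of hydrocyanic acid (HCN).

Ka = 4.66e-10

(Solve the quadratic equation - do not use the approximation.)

x² + Ka×x - Ka×C = 0. Using quadratic formula: [H⁺] = 1.1215e-06

pH = 5.95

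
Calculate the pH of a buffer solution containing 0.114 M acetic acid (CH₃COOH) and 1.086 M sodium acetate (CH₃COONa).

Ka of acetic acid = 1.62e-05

pKa = -log(1.62e-05) = 4.79. pH = pKa + log([A⁻]/[HA]) = 4.79 + log(1.086/0.114)

pH = 5.77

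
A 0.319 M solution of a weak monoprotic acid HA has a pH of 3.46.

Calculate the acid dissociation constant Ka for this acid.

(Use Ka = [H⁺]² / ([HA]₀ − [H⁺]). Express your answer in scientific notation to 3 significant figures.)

[H⁺] = 10^(−pH) = 10^(−3.46) = 3.467e-04 M. For HA ⇌ H⁺ + A⁻, Ka = [H⁺][A⁻]/[HA] = [H⁺]² / ([HA]₀ − [H⁺]) = (3.467e-04)² / (0.319 − 3.467e-04) = 3.77e-07.

K_a = 3.77e-07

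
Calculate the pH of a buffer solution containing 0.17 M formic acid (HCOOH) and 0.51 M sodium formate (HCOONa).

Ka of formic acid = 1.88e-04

pKa = -log(1.88e-04) = 3.73. pH = pKa + log([A⁻]/[HA]) = 3.73 + log(0.51/0.17)

pH = 4.20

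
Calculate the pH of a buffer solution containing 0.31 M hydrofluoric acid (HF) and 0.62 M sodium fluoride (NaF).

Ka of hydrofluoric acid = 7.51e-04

pKa = -log(7.51e-04) = 3.12. pH = pKa + log([A⁻]/[HA]) = 3.12 + log(0.62/0.31)

pH = 3.43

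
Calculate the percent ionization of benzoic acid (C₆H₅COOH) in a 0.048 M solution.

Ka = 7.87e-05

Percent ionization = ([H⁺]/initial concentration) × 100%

Using Ka equilibrium: x² + Ka×x - Ka×C = 0. Solving: [H⁺] = 1.9047e-03. Percent = (1.9047e-03/0.048) × 100

Percent ionization = 3.97%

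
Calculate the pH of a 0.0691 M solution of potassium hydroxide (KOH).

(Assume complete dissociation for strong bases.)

[OH⁻] = 0.0691 M for strong base. pOH = -log[OH⁻] = 1.16, pH = 14 - pOH

pH = 12.84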